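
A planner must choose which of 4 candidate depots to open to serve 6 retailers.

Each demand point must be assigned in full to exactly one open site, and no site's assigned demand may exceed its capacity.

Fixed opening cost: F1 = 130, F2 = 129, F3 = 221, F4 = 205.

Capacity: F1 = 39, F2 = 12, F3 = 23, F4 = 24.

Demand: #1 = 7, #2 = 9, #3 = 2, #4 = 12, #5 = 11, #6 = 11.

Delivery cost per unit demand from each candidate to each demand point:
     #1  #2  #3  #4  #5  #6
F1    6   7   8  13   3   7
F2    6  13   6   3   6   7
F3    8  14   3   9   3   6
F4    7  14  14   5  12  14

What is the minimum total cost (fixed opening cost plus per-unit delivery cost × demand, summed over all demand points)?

633

Open {F1, F4}; cheapest assignment that respects the capacities:
  F1 (cap 39, load 33): #2, #3, #5, #6 — cost 9×7 + 2×8 + 11×3 + 11×7 = 189
  F4 (cap 24, load 19): #1, #4 — cost 7×7 + 12×5 = 109
  Shipping 298, fixed 335 → total 633.
  Any other capacity-feasible assignment to {F1, F4} ships for at least 298.
Compare {F1, F3}: its best feasible assignment gives total 679.
Compare {F1, F2, F3}: its best feasible assignment gives total 726.
Every other set of open sites that can feasibly serve all demand totals ≥ 679 even under its best assignment. Minimum: 633.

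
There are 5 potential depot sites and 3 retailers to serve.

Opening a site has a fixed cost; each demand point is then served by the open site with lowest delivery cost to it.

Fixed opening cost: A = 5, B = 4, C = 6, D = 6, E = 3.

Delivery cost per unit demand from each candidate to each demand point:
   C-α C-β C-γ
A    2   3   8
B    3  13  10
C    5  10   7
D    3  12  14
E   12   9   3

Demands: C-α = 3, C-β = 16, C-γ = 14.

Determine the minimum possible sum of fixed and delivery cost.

Open {A, E}: assign each demand point to its cheapest open site.
  C-α→A 3×2=6, C-β→A 16×3=48, C-γ→E 14×3=42
  delivery cost 96, fixed 8 → total 104.
Compare {A, B, E}: delivery cost 96 + fixed 12 = 108.
Compare {A, C, E}: delivery cost 96 + fixed 14 = 110.
Compare {A, D, E}: delivery cost 96 + fixed 14 = 110.
All other subsets cost ≥ 108. Minimum total cost: 104.

104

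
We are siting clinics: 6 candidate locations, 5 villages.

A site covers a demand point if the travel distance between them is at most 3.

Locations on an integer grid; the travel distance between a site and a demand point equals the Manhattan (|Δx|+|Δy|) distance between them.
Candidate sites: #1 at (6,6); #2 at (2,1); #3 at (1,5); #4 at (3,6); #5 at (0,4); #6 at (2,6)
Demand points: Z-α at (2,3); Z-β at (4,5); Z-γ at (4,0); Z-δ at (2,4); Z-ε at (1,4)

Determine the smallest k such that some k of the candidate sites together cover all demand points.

2

Coverage sets (demand points within 3 of each site):
  #1: {Z-β}
  #2: {Z-α, Z-γ, Z-δ}
  #3: {Z-α, Z-β, Z-δ, Z-ε}
  #4: {Z-β, Z-δ}
  #5: {Z-α, Z-δ, Z-ε}
  #6: {Z-α, Z-β, Z-δ, Z-ε}
No single site covers all 5 demand points.
But {#2, #3} covers everything, so the minimum is 2.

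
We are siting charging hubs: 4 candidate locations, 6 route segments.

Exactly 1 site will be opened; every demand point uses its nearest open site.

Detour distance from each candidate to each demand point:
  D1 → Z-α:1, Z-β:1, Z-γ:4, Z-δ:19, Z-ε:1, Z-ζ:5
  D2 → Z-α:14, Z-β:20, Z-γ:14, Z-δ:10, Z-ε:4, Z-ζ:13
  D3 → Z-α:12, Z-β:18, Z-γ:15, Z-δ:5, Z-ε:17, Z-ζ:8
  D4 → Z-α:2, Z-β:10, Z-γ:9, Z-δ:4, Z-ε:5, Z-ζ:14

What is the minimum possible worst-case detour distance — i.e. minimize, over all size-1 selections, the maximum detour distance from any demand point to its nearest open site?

14

Open {D4}.
  Farthest demand point is Z-ζ at detour distance 14 (to D4); all others are ≤ 14.
With {D3} the worst case is 18.
With {D1} the worst case is 19.
No size-1 selection achieves below 14.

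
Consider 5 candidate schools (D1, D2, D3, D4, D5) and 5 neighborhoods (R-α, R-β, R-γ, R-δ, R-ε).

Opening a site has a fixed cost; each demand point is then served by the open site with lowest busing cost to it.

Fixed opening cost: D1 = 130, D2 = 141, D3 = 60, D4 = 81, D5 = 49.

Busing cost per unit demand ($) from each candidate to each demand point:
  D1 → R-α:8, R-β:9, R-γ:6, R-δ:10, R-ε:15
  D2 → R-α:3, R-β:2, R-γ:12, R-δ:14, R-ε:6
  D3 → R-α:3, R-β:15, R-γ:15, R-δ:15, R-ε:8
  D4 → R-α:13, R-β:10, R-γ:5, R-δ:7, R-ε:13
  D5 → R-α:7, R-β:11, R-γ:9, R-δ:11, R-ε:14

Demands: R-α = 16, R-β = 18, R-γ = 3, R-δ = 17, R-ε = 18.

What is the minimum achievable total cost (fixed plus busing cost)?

Open {D2, D4}: assign each demand point to its cheapest open site.
  R-α→D2 16×3=48, R-β→D2 18×2=36, R-γ→D4 3×5=15, R-δ→D4 17×7=119, R-ε→D2 18×6=108
  busing cost 326, fixed 222 → total 548.
Compare {D2, D5}: busing cost 406 + fixed 190 = 596.
Compare {D2, D4, D5}: busing cost 326 + fixed 271 = 597.
Compare {D2}: busing cost 466 + fixed 141 = 607.
All other subsets cost ≥ 596. Minimum total cost: 548.

548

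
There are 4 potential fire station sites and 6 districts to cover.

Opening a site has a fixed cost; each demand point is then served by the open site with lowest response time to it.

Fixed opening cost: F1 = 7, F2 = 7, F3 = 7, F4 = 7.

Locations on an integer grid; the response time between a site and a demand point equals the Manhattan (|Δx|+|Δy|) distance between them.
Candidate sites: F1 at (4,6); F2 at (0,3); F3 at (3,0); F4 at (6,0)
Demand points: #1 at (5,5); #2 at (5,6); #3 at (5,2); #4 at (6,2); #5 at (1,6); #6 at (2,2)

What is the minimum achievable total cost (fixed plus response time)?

Open {F1}: assign each demand point to its cheapest open site.
  #1→F1 2, #2→F1 1, #3→F1 5, #4→F1 6, #5→F1 3, #6→F1 6
  response time 23, fixed 7 → total 30.
Compare {F1, F4}: response time 17 + fixed 14 = 31.
Compare {F1, F3}: response time 18 + fixed 14 = 32.
Compare {F1, F2}: response time 20 + fixed 14 = 34.
All other subsets cost ≥ 31. Minimum total cost: 30.

30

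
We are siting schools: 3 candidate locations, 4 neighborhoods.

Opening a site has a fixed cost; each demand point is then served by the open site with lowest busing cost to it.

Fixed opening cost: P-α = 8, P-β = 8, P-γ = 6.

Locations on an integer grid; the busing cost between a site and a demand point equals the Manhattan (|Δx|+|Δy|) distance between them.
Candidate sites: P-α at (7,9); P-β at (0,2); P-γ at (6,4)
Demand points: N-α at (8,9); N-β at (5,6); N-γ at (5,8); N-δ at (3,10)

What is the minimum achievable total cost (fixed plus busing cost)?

Open {P-α}: assign each demand point to its cheapest open site.
  N-α→P-α 1, N-β→P-α 5, N-γ→P-α 3, N-δ→P-α 5
  busing cost 14, fixed 8 → total 22.
Compare {P-α, P-γ}: busing cost 12 + fixed 14 = 26.
Compare {P-γ}: busing cost 24 + fixed 6 = 30.
Compare {P-α, P-β}: busing cost 14 + fixed 16 = 30.
All other subsets cost ≥ 26. Minimum total cost: 22.

22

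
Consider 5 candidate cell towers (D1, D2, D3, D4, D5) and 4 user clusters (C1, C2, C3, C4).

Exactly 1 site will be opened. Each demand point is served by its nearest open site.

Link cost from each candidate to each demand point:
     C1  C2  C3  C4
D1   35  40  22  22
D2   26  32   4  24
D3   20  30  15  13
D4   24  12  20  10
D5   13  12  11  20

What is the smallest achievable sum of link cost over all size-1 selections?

Open {D5}.
  C1→D5 13, C2→D5 12, C3→D5 11, C4→D5 20  ⇒ total 56.
Compare {D4}: total 66.
Compare {D3}: total 78.
No size-1 selection does better; minimum is 56.

56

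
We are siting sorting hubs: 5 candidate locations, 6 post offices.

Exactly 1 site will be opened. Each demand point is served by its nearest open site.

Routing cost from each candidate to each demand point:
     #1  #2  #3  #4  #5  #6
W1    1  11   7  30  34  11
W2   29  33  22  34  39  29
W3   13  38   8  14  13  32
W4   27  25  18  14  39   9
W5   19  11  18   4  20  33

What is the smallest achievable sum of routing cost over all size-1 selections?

94

Open {W1}.
  #1→W1 1, #2→W1 11, #3→W1 7, #4→W1 30, #5→W1 34, #6→W1 11  ⇒ total 94.
Compare {W5}: total 105.
Compare {W3}: total 118.
No size-1 selection does better; minimum is 94.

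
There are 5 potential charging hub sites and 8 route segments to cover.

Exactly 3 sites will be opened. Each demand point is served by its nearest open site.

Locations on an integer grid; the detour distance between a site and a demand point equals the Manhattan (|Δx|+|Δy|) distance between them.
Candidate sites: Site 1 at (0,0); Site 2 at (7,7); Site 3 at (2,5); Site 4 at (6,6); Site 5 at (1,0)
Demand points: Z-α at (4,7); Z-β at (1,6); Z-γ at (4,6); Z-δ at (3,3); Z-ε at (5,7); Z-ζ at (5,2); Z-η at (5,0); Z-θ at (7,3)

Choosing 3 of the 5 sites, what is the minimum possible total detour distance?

25

Open {Site 3, Site 4, Site 5}.
  Z-α→Site 4 3, Z-β→Site 3 2, Z-γ→Site 4 2, Z-δ→Site 3 3, Z-ε→Site 4 2, Z-ζ→Site 4 5, Z-η→Site 5 4, Z-θ→Site 4 4  ⇒ total 25.
Compare {Site 1, Site 3, Site 4}: total 26.
Compare {Site 2, Site 3, Site 5}: total 27.
No size-3 selection does better; minimum is 25.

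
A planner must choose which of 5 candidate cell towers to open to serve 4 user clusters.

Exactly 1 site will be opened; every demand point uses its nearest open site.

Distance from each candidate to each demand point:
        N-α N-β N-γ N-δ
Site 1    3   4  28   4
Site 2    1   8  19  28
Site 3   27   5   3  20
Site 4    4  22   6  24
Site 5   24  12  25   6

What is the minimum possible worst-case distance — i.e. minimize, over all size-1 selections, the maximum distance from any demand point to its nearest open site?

24

Open {Site 4}.
  Farthest demand point is N-δ at distance 24 (to Site 4); all others are ≤ 24.
With {Site 5} the worst case is 25.
With {Site 3} the worst case is 27.
No size-1 selection achieves below 24.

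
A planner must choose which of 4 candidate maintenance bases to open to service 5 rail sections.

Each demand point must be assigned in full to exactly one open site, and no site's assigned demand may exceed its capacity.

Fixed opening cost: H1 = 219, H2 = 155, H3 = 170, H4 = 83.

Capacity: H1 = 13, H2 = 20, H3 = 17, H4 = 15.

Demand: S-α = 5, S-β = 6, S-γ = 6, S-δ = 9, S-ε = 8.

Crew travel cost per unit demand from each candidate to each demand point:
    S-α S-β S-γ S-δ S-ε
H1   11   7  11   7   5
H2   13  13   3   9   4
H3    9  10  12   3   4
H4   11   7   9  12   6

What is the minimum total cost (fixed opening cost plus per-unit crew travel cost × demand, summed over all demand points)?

Open {H2, H4}; cheapest assignment that respects the capacities:
  H2 (cap 20, load 20): S-α, S-γ, S-δ — cost 5×13 + 6×3 + 9×9 = 164
  H4 (cap 15, load 14): S-β, S-ε — cost 6×7 + 8×6 = 90
  Shipping 254, fixed 238 → total 492.
  Any other capacity-feasible assignment to {H2, H4} ships for at least 254.
Compare {H2, H3}: its best feasible assignment gives total 525.
Compare {H2, H3, H4}: its best feasible assignment gives total 572.
Every other set of open sites that can feasibly serve all demand totals ≥ 525 even under its best assignment. Minimum: 492.

492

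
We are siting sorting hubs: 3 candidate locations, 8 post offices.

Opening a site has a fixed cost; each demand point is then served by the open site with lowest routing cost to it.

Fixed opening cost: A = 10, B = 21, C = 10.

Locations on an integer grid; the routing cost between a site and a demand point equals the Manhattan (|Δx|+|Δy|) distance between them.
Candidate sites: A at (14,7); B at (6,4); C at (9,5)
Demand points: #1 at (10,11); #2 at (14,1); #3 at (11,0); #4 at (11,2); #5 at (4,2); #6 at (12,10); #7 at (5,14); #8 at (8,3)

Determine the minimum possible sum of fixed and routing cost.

Open {C}: assign each demand point to its cheapest open site.
  #1→C 7, #2→C 9, #3→C 7, #4→C 5, #5→C 8, #6→C 8, #7→C 13, #8→C 3
  routing cost 60, fixed 10 → total 70.
Compare {A, C}: routing cost 54 + fixed 20 = 74.
Compare {A, B}: routing cost 53 + fixed 31 = 84.
Compare {B, C}: routing cost 54 + fixed 31 = 85.
All other subsets cost ≥ 74. Minimum total cost: 70.

70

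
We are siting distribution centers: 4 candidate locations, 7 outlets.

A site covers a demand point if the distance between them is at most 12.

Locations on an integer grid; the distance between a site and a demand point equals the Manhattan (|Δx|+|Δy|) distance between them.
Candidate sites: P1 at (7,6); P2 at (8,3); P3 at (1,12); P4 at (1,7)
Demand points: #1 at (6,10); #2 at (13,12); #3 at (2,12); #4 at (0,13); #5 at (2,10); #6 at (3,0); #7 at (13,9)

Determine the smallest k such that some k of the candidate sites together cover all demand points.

Coverage sets (demand points within 12 of each site):
  P1: {#1, #2, #3, #5, #6, #7}
  P2: {#1, #6, #7}
  P3: {#1, #2, #3, #4, #5}
  P4: {#1, #3, #4, #5, #6}
No single site covers all 7 demand points.
But {P1, P3} covers everything, so the minimum is 2.

2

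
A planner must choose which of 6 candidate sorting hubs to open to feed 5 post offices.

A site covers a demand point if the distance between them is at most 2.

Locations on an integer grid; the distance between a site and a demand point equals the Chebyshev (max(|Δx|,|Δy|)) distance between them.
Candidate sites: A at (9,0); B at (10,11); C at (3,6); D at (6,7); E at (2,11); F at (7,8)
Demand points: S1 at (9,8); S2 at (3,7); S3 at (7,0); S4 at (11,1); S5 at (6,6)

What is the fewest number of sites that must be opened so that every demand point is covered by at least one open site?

Coverage sets (demand points within 2 of each site):
  A: {S3, S4}
  B: {}
  C: {S2}
  D: {S5}
  E: {}
  F: {S1, S5}
No 2 sites suffice: every size-2 union leaves at least one demand point uncovered.
But {A, C, F} covers everything, so the minimum is 3.

3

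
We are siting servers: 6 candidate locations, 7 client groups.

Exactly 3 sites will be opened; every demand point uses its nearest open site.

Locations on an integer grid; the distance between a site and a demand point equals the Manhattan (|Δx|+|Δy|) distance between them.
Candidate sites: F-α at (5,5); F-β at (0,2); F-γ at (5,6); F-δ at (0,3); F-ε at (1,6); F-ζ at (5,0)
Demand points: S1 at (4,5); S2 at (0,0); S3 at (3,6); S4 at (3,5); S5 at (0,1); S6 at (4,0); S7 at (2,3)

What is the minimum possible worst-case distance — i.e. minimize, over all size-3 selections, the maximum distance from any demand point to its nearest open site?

Open {F-α, F-β, F-ζ}.
  Farthest demand point is S3 at distance 3 (to F-α); all others are ≤ 3.
With {F-α, F-δ, F-ζ} the worst case is 3.
With {F-β, F-γ, F-ζ} the worst case is 3.
No size-3 selection achieves below 3.

3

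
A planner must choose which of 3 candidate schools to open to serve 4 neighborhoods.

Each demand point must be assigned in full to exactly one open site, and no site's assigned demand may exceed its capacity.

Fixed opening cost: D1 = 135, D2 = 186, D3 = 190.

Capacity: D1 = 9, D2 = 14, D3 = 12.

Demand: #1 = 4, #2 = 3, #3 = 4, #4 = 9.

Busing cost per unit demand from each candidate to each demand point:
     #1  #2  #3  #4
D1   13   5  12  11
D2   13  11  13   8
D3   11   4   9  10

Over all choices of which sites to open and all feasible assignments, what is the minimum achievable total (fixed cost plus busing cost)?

Open {D1, D2}; cheapest assignment that respects the capacities:
  D1 (cap 9, load 7): #2, #3 — cost 3×5 + 4×12 = 63
  D2 (cap 14, load 13): #1, #4 — cost 4×13 + 9×8 = 124
  Shipping 187, fixed 321 → total 508.
  Any other capacity-feasible assignment to {D1, D2} ships for at least 187.
Compare {D1, D3}: its best feasible assignment gives total 516.
Compare {D2, D3}: its best feasible assignment gives total 540.
Every other set of open sites that can feasibly serve all demand totals ≥ 516 even under its best assignment. Minimum: 508.

508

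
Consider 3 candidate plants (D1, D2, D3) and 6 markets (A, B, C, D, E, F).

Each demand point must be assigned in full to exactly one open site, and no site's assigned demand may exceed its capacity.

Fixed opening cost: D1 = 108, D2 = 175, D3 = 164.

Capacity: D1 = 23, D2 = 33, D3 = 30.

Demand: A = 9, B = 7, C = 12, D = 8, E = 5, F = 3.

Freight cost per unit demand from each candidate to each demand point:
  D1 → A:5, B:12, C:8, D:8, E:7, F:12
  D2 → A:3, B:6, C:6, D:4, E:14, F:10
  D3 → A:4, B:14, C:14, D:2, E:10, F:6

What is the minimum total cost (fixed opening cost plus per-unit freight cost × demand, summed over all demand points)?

539

Open {D1, D2}; cheapest assignment that respects the capacities:
  D1 (cap 23, load 14): A, E — cost 9×5 + 5×7 = 80
  D2 (cap 33, load 30): B, C, D, F — cost 7×6 + 12×6 + 8×4 + 3×10 = 176
  Shipping 256, fixed 283 → total 539.
  Any other capacity-feasible assignment to {D1, D2} ships for at least 256.
Compare {D2, D3}: its best feasible assignment gives total 564.
Compare {D1, D3}: its best feasible assignment gives total 571.
Every other set of open sites that can feasibly serve all demand totals ≥ 564 even under its best assignment. Minimum: 539.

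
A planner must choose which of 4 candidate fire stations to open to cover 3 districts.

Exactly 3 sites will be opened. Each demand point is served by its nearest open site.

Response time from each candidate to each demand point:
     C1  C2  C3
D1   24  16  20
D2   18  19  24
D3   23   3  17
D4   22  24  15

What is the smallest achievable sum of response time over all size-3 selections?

36

Open {D2, D3, D4}.
  C1→D2 18, C2→D3 3, C3→D4 15  ⇒ total 36.
Compare {D1, D2, D3}: total 38.
Compare {D1, D3, D4}: total 40.
No size-3 selection does better; minimum is 36.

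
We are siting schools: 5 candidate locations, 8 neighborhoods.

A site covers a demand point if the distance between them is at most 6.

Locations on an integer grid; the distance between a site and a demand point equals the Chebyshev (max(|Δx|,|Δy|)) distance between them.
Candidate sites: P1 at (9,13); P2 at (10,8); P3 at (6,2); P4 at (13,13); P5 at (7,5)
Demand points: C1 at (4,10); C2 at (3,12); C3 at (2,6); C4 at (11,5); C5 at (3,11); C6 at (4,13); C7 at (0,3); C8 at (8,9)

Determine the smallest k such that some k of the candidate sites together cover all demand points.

2

Coverage sets (demand points within 6 of each site):
  P1: {C1, C2, C5, C6, C8}
  P2: {C1, C4, C6, C8}
  P3: {C3, C4, C7}
  P4: {C8}
  P5: {C1, C3, C4, C5, C8}
No single site covers all 8 demand points.
But {P1, P3} covers everything, so the minimum is 2.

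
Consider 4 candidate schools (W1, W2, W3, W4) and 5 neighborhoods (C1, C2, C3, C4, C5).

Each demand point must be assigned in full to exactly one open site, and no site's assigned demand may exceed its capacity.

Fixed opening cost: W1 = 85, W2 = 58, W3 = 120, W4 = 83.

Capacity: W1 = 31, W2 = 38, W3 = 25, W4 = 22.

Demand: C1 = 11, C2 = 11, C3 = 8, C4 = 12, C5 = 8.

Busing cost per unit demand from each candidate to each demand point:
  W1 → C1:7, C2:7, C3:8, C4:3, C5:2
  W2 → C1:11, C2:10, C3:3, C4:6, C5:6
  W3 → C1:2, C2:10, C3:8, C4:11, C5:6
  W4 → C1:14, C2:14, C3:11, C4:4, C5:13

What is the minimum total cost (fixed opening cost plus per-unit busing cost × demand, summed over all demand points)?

Open {W1, W2}; cheapest assignment that respects the capacities:
  W1 (cap 31, load 31): C1, C4, C5 — cost 11×7 + 12×3 + 8×2 = 129
  W2 (cap 38, load 19): C2, C3 — cost 11×10 + 8×3 = 134
  Shipping 263, fixed 143 → total 406.
  Any other capacity-feasible assignment to {W1, W2} ships for at least 263.
Compare {W1, W3}: its best feasible assignment gives total 420.
Compare {W1, W2, W3}: its best feasible assignment gives total 438.
Every other set of open sites that can feasibly serve all demand totals ≥ 420 even under its best assignment. Minimum: 406.

406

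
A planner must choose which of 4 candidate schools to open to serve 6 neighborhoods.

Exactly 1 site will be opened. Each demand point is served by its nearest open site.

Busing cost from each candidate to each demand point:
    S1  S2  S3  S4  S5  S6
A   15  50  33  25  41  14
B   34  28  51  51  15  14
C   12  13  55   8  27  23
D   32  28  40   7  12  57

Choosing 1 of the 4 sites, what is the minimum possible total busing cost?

138

Open {C}.
  S1→C 12, S2→C 13, S3→C 55, S4→C 8, S5→C 27, S6→C 23  ⇒ total 138.
Compare {D}: total 176.
Compare {A}: total 178.
No size-1 selection does better; minimum is 138.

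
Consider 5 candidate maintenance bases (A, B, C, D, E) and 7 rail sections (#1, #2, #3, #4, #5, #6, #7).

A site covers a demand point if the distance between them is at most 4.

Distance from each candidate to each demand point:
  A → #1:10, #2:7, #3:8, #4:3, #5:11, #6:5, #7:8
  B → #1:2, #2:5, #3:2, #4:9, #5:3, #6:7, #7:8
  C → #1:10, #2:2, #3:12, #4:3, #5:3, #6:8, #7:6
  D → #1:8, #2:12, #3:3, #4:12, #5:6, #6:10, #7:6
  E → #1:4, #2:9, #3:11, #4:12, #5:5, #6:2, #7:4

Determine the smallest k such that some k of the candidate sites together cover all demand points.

3

Coverage sets (demand points within 4 of each site):
  A: {#4}
  B: {#1, #3, #5}
  C: {#2, #4, #5}
  D: {#3}
  E: {#1, #6, #7}
No 2 sites suffice: every size-2 union leaves at least one demand point uncovered.
But {B, C, E} covers everything, so the minimum is 3.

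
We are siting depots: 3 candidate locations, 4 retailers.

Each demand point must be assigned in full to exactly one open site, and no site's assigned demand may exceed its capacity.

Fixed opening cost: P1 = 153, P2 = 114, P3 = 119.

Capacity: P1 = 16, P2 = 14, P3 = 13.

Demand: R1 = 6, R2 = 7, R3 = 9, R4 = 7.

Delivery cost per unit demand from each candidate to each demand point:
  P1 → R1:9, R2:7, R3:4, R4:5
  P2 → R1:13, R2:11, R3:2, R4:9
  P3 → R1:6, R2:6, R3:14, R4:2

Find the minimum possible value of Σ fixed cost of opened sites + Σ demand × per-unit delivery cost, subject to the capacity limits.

Open {P1, P3}; cheapest assignment that respects the capacities:
  P1 (cap 16, load 16): R2, R3 — cost 7×7 + 9×4 = 85
  P3 (cap 13, load 13): R1, R4 — cost 6×6 + 7×2 = 50
  Shipping 135, fixed 272 → total 407.
  Any other capacity-feasible assignment to {P1, P3} ships for at least 135.
Compare {P1, P2}: its best feasible assignment gives total 493.
Compare {P1, P2, P3}: its best feasible assignment gives total 503.
Every other set of open sites that can feasibly serve all demand totals ≥ 493 even under its best assignment. Minimum: 407.

407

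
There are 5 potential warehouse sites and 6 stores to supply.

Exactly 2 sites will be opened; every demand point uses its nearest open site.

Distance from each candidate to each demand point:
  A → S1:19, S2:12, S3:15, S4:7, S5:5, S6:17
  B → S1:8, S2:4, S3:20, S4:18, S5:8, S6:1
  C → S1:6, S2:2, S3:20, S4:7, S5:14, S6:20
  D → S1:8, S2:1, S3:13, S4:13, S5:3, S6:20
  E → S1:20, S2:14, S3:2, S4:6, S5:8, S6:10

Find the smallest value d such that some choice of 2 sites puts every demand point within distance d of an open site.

8

Open {B, E}.
  Farthest demand point is S1 at distance 8 (to B); all others are ≤ 8.
With {C, E} the worst case is 10.
With {D, E} the worst case is 10.
No size-2 selection achieves below 8.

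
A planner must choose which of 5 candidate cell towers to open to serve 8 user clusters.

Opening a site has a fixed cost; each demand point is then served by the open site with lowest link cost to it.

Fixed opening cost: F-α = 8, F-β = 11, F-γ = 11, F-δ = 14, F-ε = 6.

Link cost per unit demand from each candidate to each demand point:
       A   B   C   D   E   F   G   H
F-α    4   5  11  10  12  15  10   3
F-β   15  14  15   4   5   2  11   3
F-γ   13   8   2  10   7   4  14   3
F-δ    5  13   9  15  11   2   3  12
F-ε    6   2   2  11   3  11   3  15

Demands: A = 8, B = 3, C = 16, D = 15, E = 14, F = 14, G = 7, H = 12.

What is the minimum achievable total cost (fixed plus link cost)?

Open {F-α, F-β, F-ε}: assign each demand point to its cheapest open site.
  A→F-α 8×4=32, B→F-ε 3×2=6, C→F-ε 16×2=32, D→F-β 15×4=60, E→F-ε 14×3=42, F→F-β 14×2=28, G→F-ε 7×3=21, H→F-α 12×3=36
  link cost 257, fixed 25 → total 282.
Compare {F-β, F-ε}: link cost 273 + fixed 17 = 290.
Compare {F-α, F-β, F-γ, F-ε}: link cost 257 + fixed 36 = 293.
Compare {F-β, F-δ, F-ε}: link cost 265 + fixed 31 = 296.
All other subsets cost ≥ 290. Minimum total cost: 282.

282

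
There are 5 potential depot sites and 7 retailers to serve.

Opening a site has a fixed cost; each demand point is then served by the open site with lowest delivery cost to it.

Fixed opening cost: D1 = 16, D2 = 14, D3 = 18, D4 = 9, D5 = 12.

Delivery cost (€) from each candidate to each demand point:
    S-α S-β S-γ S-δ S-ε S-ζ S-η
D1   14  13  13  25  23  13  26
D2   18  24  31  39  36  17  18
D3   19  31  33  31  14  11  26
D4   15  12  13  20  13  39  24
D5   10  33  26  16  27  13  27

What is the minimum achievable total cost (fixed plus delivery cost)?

122

Open {D4, D5}: assign each demand point to its cheapest open site.
  S-α→D5 10, S-β→D4 12, S-γ→D4 13, S-δ→D5 16, S-ε→D4 13, S-ζ→D5 13, S-η→D4 24
  delivery cost 101, fixed 21 → total 122.
Compare {D2, D4, D5}: delivery cost 95 + fixed 35 = 130.
Compare {D2, D4}: delivery cost 108 + fixed 23 = 131.
Compare {D1, D4}: delivery cost 109 + fixed 25 = 134.
All other subsets cost ≥ 130. Minimum total cost: 122.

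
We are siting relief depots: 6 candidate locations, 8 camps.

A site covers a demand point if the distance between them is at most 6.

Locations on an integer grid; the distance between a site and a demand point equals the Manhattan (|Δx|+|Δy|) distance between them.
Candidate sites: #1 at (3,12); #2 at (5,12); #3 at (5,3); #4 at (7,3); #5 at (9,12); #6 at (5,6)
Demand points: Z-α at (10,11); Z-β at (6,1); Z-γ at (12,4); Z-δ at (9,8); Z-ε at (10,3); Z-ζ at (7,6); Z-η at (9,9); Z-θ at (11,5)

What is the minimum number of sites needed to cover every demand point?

Coverage sets (demand points within 6 of each site):
  #1: {}
  #2: {Z-α}
  #3: {Z-β, Z-ε, Z-ζ}
  #4: {Z-β, Z-γ, Z-ε, Z-ζ, Z-θ}
  #5: {Z-α, Z-δ, Z-η}
  #6: {Z-β, Z-δ, Z-ζ}
No single site covers all 8 demand points.
But {#4, #5} covers everything, so the minimum is 2.

2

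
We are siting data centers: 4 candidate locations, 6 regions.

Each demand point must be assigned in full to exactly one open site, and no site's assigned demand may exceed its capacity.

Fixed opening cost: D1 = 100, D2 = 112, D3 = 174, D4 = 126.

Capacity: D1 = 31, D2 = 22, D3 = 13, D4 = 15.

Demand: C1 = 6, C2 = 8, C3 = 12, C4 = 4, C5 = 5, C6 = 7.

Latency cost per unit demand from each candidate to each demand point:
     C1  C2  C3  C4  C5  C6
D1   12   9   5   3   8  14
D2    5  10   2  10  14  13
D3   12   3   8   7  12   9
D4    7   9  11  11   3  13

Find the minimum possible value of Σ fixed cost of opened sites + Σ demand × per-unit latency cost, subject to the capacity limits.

488

Open {D1, D2}; cheapest assignment that respects the capacities:
  D1 (cap 31, load 24): C2, C4, C5, C6 — cost 8×9 + 4×3 + 5×8 + 7×14 = 222
  D2 (cap 22, load 18): C1, C3 — cost 6×5 + 12×2 = 54
  Shipping 276, fixed 212 → total 488.
  Any other capacity-feasible assignment to {D1, D2} ships for at least 276.
Compare {D1, D4}: its best feasible assignment gives total 525.
Compare {D1, D2, D4}: its best feasible assignment gives total 582.
Every other set of open sites that can feasibly serve all demand totals ≥ 525 even under its best assignment. Minimum: 488.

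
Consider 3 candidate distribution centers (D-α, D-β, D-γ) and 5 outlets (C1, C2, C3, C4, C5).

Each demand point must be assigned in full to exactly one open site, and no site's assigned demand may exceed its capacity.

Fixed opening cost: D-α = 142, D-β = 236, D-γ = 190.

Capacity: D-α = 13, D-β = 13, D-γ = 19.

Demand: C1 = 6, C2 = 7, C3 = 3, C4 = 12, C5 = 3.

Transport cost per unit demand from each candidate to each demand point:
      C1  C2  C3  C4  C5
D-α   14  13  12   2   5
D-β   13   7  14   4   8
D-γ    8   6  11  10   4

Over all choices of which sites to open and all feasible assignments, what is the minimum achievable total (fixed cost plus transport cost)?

491

Open {D-α, D-γ}; cheapest assignment that respects the capacities:
  D-α (cap 13, load 12): C4 — cost 12×2 = 24
  D-γ (cap 19, load 19): C1, C2, C3, C5 — cost 6×8 + 7×6 + 3×11 + 3×4 = 135
  Shipping 159, fixed 332 → total 491.
  Any other capacity-feasible assignment to {D-α, D-γ} ships for at least 159.
Compare {D-β, D-γ}: its best feasible assignment gives total 609.
Compare {D-α, D-β, D-γ}: its best feasible assignment gives total 727.
Every other set of open sites that can feasibly serve all demand totals ≥ 609 even under its best assignment. Minimum: 491.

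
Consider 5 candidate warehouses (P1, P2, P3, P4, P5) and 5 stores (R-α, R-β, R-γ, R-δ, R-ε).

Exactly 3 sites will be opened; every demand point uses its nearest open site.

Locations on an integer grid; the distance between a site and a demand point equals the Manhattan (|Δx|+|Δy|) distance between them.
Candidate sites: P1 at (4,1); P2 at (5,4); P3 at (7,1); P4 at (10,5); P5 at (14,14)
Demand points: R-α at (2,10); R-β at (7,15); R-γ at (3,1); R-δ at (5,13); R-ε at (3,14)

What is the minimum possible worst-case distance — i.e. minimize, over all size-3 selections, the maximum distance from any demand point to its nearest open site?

Open {P1, P2, P5}.
  Farthest demand point is R-ε at distance 11 (to P5); all others are ≤ 11.
With {P1, P3, P5} the worst case is 11.
With {P1, P4, P5} the worst case is 11.
No size-3 selection achieves below 11.

11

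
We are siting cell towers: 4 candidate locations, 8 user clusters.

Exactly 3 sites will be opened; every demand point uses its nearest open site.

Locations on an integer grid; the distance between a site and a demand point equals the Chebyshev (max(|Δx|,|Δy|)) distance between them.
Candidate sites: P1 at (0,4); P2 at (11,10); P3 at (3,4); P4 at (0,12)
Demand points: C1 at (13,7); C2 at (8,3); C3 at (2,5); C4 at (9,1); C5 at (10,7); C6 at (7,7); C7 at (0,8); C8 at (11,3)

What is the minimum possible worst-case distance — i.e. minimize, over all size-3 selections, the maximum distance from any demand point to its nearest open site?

Open {P1, P2, P3}.
  Farthest demand point is C8 at distance 7 (to P2); all others are ≤ 7.
With {P2, P3, P4} the worst case is 7.
With {P1, P2, P4} the worst case is 9.
No size-3 selection achieves below 7.

7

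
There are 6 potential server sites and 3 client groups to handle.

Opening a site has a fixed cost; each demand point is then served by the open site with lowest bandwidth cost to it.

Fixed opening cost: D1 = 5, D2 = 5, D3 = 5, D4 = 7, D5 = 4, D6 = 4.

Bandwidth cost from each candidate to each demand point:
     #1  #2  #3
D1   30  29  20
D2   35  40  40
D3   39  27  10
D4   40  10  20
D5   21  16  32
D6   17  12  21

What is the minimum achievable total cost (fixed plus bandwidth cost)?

48

Open {D3, D6}: assign each demand point to its cheapest open site.
  #1→D6 17, #2→D6 12, #3→D3 10
  bandwidth cost 39, fixed 9 → total 48.
Compare {D3, D5, D6}: bandwidth cost 39 + fixed 13 = 52.
Compare {D1, D3, D6}: bandwidth cost 39 + fixed 14 = 53.
Compare {D2, D3, D6}: bandwidth cost 39 + fixed 14 = 53.
All other subsets cost ≥ 52. Minimum total cost: 48.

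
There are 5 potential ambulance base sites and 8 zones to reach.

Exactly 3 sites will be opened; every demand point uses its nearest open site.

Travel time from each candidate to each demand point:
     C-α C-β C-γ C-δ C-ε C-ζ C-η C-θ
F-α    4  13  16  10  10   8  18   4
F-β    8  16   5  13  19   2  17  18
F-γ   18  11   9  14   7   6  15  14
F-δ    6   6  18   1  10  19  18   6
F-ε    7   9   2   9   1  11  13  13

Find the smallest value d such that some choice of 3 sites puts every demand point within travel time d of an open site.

Open {F-α, F-β, F-ε}.
  Farthest demand point is C-η at travel time 13 (to F-ε); all others are ≤ 13.
With {F-α, F-γ, F-ε} the worst case is 13.
With {F-α, F-δ, F-ε} the worst case is 13.
No size-3 selection achieves below 13.

13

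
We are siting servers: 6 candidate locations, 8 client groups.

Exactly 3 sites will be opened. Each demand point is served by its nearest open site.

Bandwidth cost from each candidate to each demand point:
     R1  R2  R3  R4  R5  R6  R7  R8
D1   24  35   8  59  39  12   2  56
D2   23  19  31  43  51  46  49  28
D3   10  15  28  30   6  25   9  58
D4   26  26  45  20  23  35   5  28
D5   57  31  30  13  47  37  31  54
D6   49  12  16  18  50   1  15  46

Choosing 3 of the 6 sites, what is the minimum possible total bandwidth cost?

Open {D3, D4, D6}.
  R1→D3 10, R2→D6 12, R3→D6 16, R4→D6 18, R5→D3 6, R6→D6 1, R7→D4 5, R8→D4 28  ⇒ total 96.
Compare {D2, D3, D6}: total 100.
Compare {D1, D3, D4}: total 101.
No size-3 selection does better; minimum is 96.

96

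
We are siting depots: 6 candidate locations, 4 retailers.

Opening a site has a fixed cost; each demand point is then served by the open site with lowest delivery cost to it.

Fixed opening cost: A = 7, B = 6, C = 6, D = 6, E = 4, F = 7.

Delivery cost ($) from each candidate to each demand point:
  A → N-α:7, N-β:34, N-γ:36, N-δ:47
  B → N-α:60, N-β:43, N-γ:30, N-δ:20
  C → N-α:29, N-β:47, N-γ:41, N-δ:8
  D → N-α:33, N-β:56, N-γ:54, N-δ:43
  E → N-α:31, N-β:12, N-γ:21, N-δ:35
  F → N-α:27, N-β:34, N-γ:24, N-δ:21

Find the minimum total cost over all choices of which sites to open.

65

Open {A, C, E}: assign each demand point to its cheapest open site.
  N-α→A 7, N-β→E 12, N-γ→E 21, N-δ→C 8
  delivery cost 48, fixed 17 → total 65.
Compare {A, B, C, E}: delivery cost 48 + fixed 23 = 71.
Compare {A, C, D, E}: delivery cost 48 + fixed 23 = 71.
Compare {A, C, E, F}: delivery cost 48 + fixed 24 = 72.
All other subsets cost ≥ 71. Minimum total cost: 65.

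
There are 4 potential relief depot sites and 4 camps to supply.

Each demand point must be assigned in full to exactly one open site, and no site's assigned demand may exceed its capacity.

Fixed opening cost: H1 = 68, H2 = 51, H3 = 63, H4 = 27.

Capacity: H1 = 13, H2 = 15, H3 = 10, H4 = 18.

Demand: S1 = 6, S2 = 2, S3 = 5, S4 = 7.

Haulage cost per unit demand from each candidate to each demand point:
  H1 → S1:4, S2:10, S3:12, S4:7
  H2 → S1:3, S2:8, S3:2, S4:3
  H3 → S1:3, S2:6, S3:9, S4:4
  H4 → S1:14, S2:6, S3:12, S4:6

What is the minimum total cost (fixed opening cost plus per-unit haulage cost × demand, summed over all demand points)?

160

Open {H2, H4}; cheapest assignment that respects the capacities:
  H2 (cap 15, load 11): S1, S3 — cost 6×3 + 5×2 = 28
  H4 (cap 18, load 9): S2, S4 — cost 2×6 + 7×6 = 54
  Shipping 82, fixed 78 → total 160.
  Any other capacity-feasible assignment to {H2, H4} ships for at least 82.
Compare {H2, H3}: its best feasible assignment gives total 175.
Compare {H1, H2}: its best feasible assignment gives total 190.
Every other set of open sites that can feasibly serve all demand totals ≥ 175 even under its best assignment. Minimum: 160.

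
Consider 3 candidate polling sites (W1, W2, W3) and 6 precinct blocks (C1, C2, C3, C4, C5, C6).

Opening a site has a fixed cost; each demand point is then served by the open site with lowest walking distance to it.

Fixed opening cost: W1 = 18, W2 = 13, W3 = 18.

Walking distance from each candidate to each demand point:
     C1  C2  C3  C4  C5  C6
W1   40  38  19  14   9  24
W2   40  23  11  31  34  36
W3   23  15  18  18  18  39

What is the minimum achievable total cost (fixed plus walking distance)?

139

Open {W1, W3}: assign each demand point to its cheapest open site.
  C1→W3 23, C2→W3 15, C3→W3 18, C4→W1 14, C5→W1 9, C6→W1 24
  walking distance 103, fixed 36 → total 139.
Compare {W1, W2, W3}: walking distance 96 + fixed 49 = 145.
Compare {W3}: walking distance 131 + fixed 18 = 149.
Compare {W1, W2}: walking distance 121 + fixed 31 = 152.
All other subsets cost ≥ 145. Minimum total cost: 139.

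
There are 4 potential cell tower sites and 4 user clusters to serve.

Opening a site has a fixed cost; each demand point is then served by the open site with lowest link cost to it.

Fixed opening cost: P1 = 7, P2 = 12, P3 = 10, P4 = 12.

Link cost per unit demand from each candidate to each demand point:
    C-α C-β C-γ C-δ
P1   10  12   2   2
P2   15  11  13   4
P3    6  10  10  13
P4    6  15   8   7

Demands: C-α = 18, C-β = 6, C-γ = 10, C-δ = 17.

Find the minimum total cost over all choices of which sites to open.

Open {P1, P3}: assign each demand point to its cheapest open site.
  C-α→P3 18×6=108, C-β→P3 6×10=60, C-γ→P1 10×2=20, C-δ→P1 17×2=34
  link cost 222, fixed 17 → total 239.
Compare {P1, P2, P3}: link cost 222 + fixed 29 = 251.
Compare {P1, P3, P4}: link cost 222 + fixed 29 = 251.
Compare {P1, P4}: link cost 234 + fixed 19 = 253.
All other subsets cost ≥ 251. Minimum total cost: 239.

239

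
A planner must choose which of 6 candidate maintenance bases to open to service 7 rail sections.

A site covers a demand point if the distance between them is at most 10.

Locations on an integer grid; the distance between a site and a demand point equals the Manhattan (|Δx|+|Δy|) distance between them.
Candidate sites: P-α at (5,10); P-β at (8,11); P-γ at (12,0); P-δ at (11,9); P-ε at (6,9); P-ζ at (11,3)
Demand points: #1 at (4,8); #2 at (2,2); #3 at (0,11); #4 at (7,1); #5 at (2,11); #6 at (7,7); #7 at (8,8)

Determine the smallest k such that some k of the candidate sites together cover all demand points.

Coverage sets (demand points within 10 of each site):
  P-α: {#1, #3, #5, #6, #7}
  P-β: {#1, #3, #5, #6, #7}
  P-γ: {#4}
  P-δ: {#1, #6, #7}
  P-ε: {#1, #3, #4, #5, #6, #7}
  P-ζ: {#2, #4, #6, #7}
No single site covers all 7 demand points.
But {P-α, P-ζ} covers everything, so the minimum is 2.

2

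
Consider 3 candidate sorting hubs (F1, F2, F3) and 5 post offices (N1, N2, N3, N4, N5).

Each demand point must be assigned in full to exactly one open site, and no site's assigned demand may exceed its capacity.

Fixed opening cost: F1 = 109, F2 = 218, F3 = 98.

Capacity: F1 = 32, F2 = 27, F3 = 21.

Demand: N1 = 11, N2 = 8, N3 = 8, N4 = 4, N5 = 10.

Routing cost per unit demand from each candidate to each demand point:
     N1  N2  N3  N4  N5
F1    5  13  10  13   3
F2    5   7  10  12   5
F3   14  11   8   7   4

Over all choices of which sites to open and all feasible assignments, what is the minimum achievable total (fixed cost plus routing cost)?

472

Open {F1, F3}; cheapest assignment that respects the capacities:
  F1 (cap 32, load 21): N1, N5 — cost 11×5 + 10×3 = 85
  F3 (cap 21, load 20): N2, N3, N4 — cost 8×11 + 8×8 + 4×7 = 180
  Shipping 265, fixed 207 → total 472.
  Any other capacity-feasible assignment to {F1, F3} ships for at least 265.
Compare {F2, F3}: its best feasible assignment gives total 575.
Compare {F1, F2}: its best feasible assignment gives total 596.
Every other set of open sites that can feasibly serve all demand totals ≥ 575 even under its best assignment. Minimum: 472.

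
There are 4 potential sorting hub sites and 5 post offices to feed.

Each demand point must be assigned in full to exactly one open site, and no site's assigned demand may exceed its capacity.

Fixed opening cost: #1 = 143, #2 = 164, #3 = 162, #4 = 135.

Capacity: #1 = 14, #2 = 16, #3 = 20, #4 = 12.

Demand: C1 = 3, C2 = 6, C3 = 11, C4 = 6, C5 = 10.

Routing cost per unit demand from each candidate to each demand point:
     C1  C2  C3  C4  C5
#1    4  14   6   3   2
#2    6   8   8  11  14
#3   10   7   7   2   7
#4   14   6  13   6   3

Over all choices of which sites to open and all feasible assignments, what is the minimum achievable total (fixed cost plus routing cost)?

597

Open {#1, #3, #4}; cheapest assignment that respects the capacities:
  #1 (cap 14, load 13): C1, C5 — cost 3×4 + 10×2 = 32
  #3 (cap 20, load 17): C3, C4 — cost 11×7 + 6×2 = 89
  #4 (cap 12, load 6): C2 — cost 6×6 = 36
  Shipping 157, fixed 440 → total 597.
  Any other capacity-feasible assignment to {#1, #3, #4} ships for at least 157.
Compare {#2, #3}: its best feasible assignment gives total 633.
Compare {#1, #2, #4}: its best feasible assignment gives total 634.
Every other set of open sites that can feasibly serve all demand totals ≥ 633 even under its best assignment. Minimum: 597.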